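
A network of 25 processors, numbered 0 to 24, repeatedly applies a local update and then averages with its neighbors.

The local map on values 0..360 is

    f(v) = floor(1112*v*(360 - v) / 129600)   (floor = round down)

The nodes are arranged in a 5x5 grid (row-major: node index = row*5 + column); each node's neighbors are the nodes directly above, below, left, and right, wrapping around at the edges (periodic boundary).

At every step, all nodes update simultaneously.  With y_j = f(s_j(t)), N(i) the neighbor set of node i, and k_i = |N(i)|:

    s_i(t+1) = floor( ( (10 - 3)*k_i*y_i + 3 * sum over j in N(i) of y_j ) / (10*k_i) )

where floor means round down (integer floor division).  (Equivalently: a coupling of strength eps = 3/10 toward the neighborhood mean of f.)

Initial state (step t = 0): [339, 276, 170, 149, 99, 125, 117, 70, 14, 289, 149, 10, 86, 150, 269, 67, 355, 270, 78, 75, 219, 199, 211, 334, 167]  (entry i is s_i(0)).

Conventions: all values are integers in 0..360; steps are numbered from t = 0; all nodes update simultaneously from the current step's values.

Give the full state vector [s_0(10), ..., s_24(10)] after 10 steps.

Answer: [256, 252, 253, 255, 259, 259, 254, 257, 259, 262, 256, 249, 256, 261, 263, 253, 244, 253, 261, 262, 253, 244, 250, 257, 259]

Derivation:
t=0: [339, 276, 170, 149, 99, 125, 117, 70, 14, 289, 149, 10, 86, 150, 269, 67, 355, 270, 78, 75, 219, 199, 211, 334, 167]
t=1: [112, 202, 262, 234, 213, 232, 219, 179, 95, 177, 237, 75, 192, 237, 214, 172, 61, 196, 186, 191, 243, 247, 250, 126, 248]
t=2: [244, 263, 231, 248, 262, 254, 258, 267, 230, 269, 248, 199, 267, 252, 266, 263, 182, 263, 272, 272, 244, 235, 238, 251, 244]
t=3: [237, 225, 247, 238, 223, 230, 227, 220, 246, 216, 236, 263, 219, 229, 216, 224, 266, 223, 210, 209, 240, 250, 246, 233, 236]
t=4: [251, 255, 243, 248, 259, 256, 256, 259, 245, 263, 250, 226, 259, 257, 264, 256, 223, 257, 267, 267, 247, 236, 242, 252, 253]
t=5: [232, 232, 240, 237, 225, 228, 230, 227, 236, 220, 234, 252, 227, 226, 218, 230, 255, 229, 216, 215, 238, 248, 243, 232, 230]
t=6: [254, 252, 248, 250, 258, 257, 254, 257, 253, 262, 252, 237, 256, 259, 263, 253, 234, 254, 263, 265, 249, 239, 244, 253, 256]
t=7: [230, 234, 236, 234, 226, 227, 231, 228, 230, 221, 232, 245, 229, 224, 219, 232, 248, 232, 220, 218, 236, 245, 240, 231, 227]
t=8: [255, 251, 251, 252, 258, 258, 254, 257, 256, 261, 254, 244, 255, 260, 263, 253, 240, 253, 262, 263, 251, 242, 247, 255, 258]
t=9: [229, 234, 233, 231, 225, 225, 231, 228, 227, 221, 230, 239, 229, 223, 219, 232, 244, 232, 221, 219, 233, 243, 237, 229, 225]
t=10: [256, 252, 253, 255, 259, 259, 254, 257, 259, 262, 256, 249, 256, 261, 263, 253, 244, 253, 261, 262, 253, 244, 250, 257, 259]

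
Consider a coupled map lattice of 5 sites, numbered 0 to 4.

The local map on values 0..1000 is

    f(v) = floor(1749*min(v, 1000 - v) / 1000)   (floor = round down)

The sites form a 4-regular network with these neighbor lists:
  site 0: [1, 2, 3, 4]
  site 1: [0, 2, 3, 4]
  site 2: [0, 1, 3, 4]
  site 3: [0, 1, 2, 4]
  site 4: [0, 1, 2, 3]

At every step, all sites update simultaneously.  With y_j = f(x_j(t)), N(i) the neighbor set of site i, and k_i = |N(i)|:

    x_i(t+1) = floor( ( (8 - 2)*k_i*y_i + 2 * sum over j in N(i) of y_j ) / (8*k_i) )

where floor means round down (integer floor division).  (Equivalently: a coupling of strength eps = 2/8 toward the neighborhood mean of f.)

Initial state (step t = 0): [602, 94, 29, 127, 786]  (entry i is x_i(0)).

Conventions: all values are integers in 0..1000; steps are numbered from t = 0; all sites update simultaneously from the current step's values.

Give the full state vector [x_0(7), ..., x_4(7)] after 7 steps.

Answer: [733, 758, 642, 661, 665]

Derivation:
t=0: [602, 94, 29, 127, 786]
t=1: [572, 206, 128, 246, 351]
t=2: [662, 395, 301, 444, 569]
t=3: [614, 682, 570, 742, 726]
t=4: [646, 564, 699, 492, 511]
t=5: [651, 750, 588, 817, 814]
t=6: [570, 451, 645, 370, 374]
t=7: [733, 758, 642, 661, 665]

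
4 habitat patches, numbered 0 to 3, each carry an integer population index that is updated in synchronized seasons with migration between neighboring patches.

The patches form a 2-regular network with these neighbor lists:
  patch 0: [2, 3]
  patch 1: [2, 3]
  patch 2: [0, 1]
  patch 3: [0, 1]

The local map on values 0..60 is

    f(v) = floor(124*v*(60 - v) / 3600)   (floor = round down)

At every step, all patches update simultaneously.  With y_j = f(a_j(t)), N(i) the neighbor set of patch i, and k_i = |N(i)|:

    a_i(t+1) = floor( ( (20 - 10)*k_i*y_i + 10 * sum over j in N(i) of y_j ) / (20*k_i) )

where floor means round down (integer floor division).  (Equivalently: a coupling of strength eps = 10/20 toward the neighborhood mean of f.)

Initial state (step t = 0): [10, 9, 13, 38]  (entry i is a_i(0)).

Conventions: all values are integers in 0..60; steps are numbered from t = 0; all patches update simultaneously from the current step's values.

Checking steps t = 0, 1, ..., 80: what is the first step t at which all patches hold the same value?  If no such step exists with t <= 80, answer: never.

Answer: 3
Key observation: Synchronization is absorbing here: once all patches are equal they stay equal, and step 3 is the first all-equal step.

Derivation:
t=0: [10, 9, 13, 38]  (not all equal)
t=1: [20, 19, 18, 22]  (not all equal)
t=2: [27, 26, 26, 27]  (not all equal)
t=3: [30, 30, 30, 30]  (all equal)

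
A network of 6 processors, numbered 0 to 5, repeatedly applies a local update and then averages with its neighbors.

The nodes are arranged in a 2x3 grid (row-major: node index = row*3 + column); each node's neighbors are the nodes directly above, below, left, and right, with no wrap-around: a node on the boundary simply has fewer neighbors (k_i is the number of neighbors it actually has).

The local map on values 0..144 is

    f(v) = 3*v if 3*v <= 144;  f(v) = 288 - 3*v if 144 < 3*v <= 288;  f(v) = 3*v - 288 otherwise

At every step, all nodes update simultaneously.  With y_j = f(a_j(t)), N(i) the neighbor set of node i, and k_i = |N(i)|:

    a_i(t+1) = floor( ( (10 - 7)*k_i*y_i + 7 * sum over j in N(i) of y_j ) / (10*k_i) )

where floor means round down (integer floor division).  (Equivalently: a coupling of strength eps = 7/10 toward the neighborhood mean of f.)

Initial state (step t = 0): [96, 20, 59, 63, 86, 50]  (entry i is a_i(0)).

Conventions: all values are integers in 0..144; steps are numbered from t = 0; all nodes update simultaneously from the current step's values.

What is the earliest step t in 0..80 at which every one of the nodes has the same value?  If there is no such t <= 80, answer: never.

Simulating step by step:
t=0: [96, 20, 59, 63, 86, 50]  (not all equal)
t=1: [55, 50, 102, 40, 78, 90]  (not all equal)
t=2: [127, 86, 60, 97, 80, 30]  (not all equal)
t=3: [39, 67, 74, 50, 43, 81]  (not all equal)
t=4: [113, 98, 66, 127, 101, 81]  (not all equal)
t=5: [49, 38, 44, 51, 38, 50]  (not all equal)
t=6: [129, 124, 127, 129, 124, 127]  (not all equal)
t=7: [93, 89, 89, 93, 89, 89]  (not all equal)
t=8: [13, 18, 21, 13, 18, 21]  (not all equal)
t=9: [44, 52, 59, 44, 52, 59]  (not all equal)
t=10: [132, 127, 118, 132, 127, 118]  (not all equal)
t=11: [102, 90, 75, 102, 90, 75]  (not all equal)
t=12: [18, 28, 47, 18, 28, 47]  (not all equal)
t=13: [64, 90, 121, 64, 90, 121]  (not all equal)
t=14: [68, 49, 55, 68, 49, 55]  (not all equal)
t=15: [103, 123, 129, 103, 123, 129]  (not all equal)
t=16: [42, 71, 92, 42, 71, 92]  (not all equal)
t=17: [108, 72, 34, 108, 72, 34]  (not all equal)
t=18: [48, 70, 91, 48, 70, 91]  (not all equal)
t=19: [120, 78, 37, 120, 78, 37]  (not all equal)
t=20: [65, 71, 91, 65, 71, 91]  (not all equal)
t=21: [86, 65, 36, 86, 65, 36]  (not all equal)
t=22: [52, 81, 102, 52, 81, 102]  (not all equal)
t=23: [101, 59, 27, 101, 59, 27]  (not all equal)
t=24: [48, 81, 91, 48, 81, 91]  (not all equal)
t=25: [109, 61, 25, 109, 61, 25]  (not all equal)
t=26: [62, 82, 85, 62, 82, 85]  (not all equal)
t=27: [81, 53, 36, 81, 53, 36]  (not all equal)
t=28: [74, 104, 115, 74, 104, 115]  (not all equal)
t=29: [51, 41, 45, 51, 41, 45]  (not all equal)
t=30: [130, 128, 130, 130, 128, 130]  (not all equal)
t=31: [99, 98, 99, 99, 98, 99]  (not all equal)
t=32: [7, 7, 7, 7, 7, 7]  (all equal)

Answer: 32
Key observation: Synchronization is absorbing here: once all nodes are equal they stay equal, and step 32 is the first all-equal step.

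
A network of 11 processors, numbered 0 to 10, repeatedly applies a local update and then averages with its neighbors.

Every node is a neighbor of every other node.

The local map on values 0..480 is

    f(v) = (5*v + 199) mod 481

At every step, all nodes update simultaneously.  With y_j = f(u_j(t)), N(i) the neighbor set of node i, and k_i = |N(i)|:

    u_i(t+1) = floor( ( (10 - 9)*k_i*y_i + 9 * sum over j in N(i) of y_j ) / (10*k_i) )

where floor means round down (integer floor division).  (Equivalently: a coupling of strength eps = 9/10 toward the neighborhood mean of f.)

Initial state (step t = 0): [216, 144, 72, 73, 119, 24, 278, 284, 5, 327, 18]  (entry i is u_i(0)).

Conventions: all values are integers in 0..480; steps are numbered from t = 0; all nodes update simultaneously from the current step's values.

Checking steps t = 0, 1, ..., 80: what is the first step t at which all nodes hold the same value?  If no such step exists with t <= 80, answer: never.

Answer: 2
Key observation: Synchronization is absorbing here: once all nodes are equal they stay equal, and step 2 is the first all-equal step.

Derivation:
t=0: [216, 144, 72, 73, 119, 24, 278, 284, 5, 327, 18]  (not all equal)
t=1: [252, 254, 250, 250, 252, 252, 251, 251, 251, 253, 252]  (not all equal)
t=2: [14, 14, 14, 14, 14, 14, 14, 14, 14, 14, 14]  (all equal)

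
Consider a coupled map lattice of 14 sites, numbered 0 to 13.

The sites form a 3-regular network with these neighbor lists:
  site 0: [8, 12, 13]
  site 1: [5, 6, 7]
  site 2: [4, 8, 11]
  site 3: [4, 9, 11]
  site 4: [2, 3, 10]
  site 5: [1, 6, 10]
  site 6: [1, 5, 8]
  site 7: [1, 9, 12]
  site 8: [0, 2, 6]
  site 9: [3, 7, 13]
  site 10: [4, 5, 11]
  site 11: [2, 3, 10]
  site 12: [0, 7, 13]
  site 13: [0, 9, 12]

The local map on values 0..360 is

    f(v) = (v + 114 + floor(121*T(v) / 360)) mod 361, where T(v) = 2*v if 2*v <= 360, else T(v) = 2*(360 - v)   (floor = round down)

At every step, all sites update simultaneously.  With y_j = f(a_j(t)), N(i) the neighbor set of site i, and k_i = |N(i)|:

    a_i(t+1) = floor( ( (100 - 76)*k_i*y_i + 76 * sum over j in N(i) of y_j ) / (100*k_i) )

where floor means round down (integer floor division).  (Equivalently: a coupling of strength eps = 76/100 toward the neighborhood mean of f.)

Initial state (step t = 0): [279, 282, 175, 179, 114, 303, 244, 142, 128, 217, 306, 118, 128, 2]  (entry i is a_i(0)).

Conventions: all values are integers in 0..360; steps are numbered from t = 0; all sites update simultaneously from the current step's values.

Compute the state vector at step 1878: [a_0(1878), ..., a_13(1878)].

Simulating step by step:
t=0: [279, 282, 175, 179, 114, 303, 244, 142, 128, 217, 306, 118, 128, 2]
t=1: [216, 152, 249, 185, 121, 87, 146, 206, 130, 147, 202, 123, 219, 149]
t=2: [116, 173, 262, 265, 124, 170, 237, 124, 205, 116, 241, 125, 48, 124]
t=3: [219, 119, 198, 260, 136, 56, 53, 214, 131, 256, 190, 136, 286, 281]
t=4: [144, 194, 271, 211, 131, 194, 264, 136, 162, 77, 238, 131, 76, 79]
t=5: [214, 135, 194, 245, 135, 67, 54, 218, 136, 223, 200, 135, 296, 271]
t=6: [146, 207, 272, 206, 130, 207, 278, 142, 164, 73, 243, 130, 76, 76]
t=7: [214, 141, 194, 242, 135, 71, 58, 220, 140, 222, 201, 135, 298, 269]
t=8: [148, 212, 273, 206, 130, 212, 285, 144, 167, 72, 244, 130, 76, 76]
t=9: [130, 143, 195, 241, 135, 72, 61, 221, 51, 222, 201, 135, 208, 178]
t=10: [158, 215, 236, 206, 129, 215, 250, 138, 201, 64, 245, 129, 128, 128]
t=11: [185, 138, 199, 237, 131, 70, 66, 238, 56, 238, 201, 131, 253, 222]
t=12: [102, 216, 235, 204, 128, 214, 251, 142, 135, 71, 241, 128, 67, 68]
t=13: [268, 140, 269, 239, 130, 70, 137, 216, 191, 217, 200, 130, 272, 242]
t=14: [74, 245, 202, 201, 134, 245, 243, 141, 142, 69, 240, 134, 76, 76]
t=15: [267, 144, 274, 243, 130, 74, 144, 221, 178, 219, 207, 130, 267, 236]
t=16: [71, 251, 200, 202, 135, 251, 247, 143, 143, 69, 242, 135, 75, 75]
t=17: [266, 146, 275, 244, 130, 75, 146, 222, 177, 220, 209, 130, 266, 234]
t=18: [70, 254, 200, 202, 135, 254, 249, 144, 144, 69, 243, 135, 75, 75]
t=19: [266, 147, 275, 244, 130, 76, 147, 223, 177, 220, 209, 130, 266, 234]
t=20: [70, 255, 200, 202, 135, 255, 250, 145, 144, 70, 243, 135, 75, 75]
t=21: [266, 147, 275, 244, 130, 76, 147, 224, 177, 221, 209, 130, 266, 234]
t=22: [70, 255, 200, 202, 135, 255, 250, 145, 144, 70, 243, 135, 75, 75]

Answer: [70, 255, 200, 202, 135, 255, 250, 145, 144, 70, 243, 135, 75, 75]
Key observation: The state at step 20, [70, 255, 200, 202, 135, 255, 250, 145, 144, 70, 243, 135, 75, 75], reappears at step 22: the system is in a cycle of period 2 from step 20 on.  Therefore the state at step 1878 equals the state at step 20 + ((1878 - 20) mod 2) = 20, which is [70, 255, 200, 202, 135, 255, 250, 145, 144, 70, 243, 135, 75, 75].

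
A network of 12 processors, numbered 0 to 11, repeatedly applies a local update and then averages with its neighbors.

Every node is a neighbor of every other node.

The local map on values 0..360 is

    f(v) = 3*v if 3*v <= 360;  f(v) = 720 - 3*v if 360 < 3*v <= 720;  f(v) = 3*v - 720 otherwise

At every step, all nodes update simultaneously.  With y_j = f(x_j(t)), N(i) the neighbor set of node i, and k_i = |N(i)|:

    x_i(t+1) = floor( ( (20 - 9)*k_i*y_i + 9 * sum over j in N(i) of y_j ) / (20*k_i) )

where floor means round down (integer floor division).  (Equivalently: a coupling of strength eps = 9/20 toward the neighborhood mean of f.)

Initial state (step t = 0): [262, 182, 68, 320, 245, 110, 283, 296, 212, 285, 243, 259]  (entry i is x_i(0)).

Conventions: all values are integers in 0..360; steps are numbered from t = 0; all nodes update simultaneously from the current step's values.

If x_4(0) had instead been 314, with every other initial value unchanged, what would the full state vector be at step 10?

Simulating step by step:
t=0: [262, 182, 68, 320, 314, 110, 283, 296, 212, 285, 243, 259]
t=1: [107, 162, 178, 196, 187, 242, 140, 159, 117, 143, 78, 103]
t=2: [276, 232, 207, 180, 194, 116, 265, 236, 291, 261, 232, 270]
t=3: [108, 65, 104, 145, 124, 230, 91, 59, 131, 85, 65, 99]
t=4: [288, 222, 282, 268, 300, 138, 262, 213, 289, 253, 222, 274]
t=5: [129, 84, 120, 99, 148, 212, 90, 97, 131, 76, 84, 108]
t=6: [304, 263, 318, 285, 275, 177, 272, 282, 301, 250, 263, 299]
t=7: [163, 100, 184, 134, 119, 161, 114, 129, 158, 80, 100, 155]
t=8: [253, 288, 221, 297, 317, 256, 310, 305, 261, 258, 288, 265]
t=9: [78, 131, 87, 145, 176, 82, 165, 157, 90, 86, 131, 96]
t=10: [248, 295, 262, 274, 227, 254, 243, 256, 266, 260, 295, 275]

Answer: [248, 295, 262, 274, 227, 254, 243, 256, 266, 260, 295, 275]
Key observation: This trace re-runs the system from the modified initial state.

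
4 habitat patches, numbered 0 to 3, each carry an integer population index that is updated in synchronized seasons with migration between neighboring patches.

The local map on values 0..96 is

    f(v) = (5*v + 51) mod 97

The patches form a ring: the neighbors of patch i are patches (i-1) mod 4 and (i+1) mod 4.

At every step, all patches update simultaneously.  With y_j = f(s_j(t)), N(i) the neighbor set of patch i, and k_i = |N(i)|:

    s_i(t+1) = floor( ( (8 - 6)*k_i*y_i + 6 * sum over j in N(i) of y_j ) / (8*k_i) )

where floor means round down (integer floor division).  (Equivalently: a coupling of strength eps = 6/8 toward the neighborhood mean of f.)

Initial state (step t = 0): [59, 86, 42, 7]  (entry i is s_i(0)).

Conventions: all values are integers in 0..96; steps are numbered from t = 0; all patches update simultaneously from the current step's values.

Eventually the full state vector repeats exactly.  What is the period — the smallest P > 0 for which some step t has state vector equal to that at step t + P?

Answer: 12
Key observation: The state at step 80, [33, 63, 33, 63], reappears at step 92 — and no state repeats earlier — so the cycle the system enters has period 12.

Derivation:
t=0: [59, 86, 42, 7]
t=1: [80, 69, 83, 67]
t=2: [54, 54, 58, 76]
t=3: [34, 37, 39, 40]
t=4: [43, 40, 50, 43]
t=5: [66, 45, 50, 48]
t=6: [53, 58, 33, 37]
t=7: [40, 30, 40, 28]
t=8: [52, 44, 52, 66]
t=9: [67, 34, 67, 37]
t=10: [49, 78, 49, 81]
t=11: [46, 17, 46, 20]
t=12: [56, 75, 56, 78]
t=13: [44, 39, 44, 43]
t=14: [65, 70, 65, 75]
t=15: [40, 67, 40, 73]
t=16: [60, 66, 60, 49]
t=17: [50, 67, 50, 46]
t=18: [70, 31, 70, 29]
t=19: [8, 12, 8, 10]
t=20: [29, 71, 29, 69]
t=21: [10, 6, 10, 3]
t=22: [56, 23, 56, 19]
t=23: [54, 47, 54, 42]
t=24: [67, 45, 67, 39]
t=25: [74, 91, 74, 84]
t=26: [47, 30, 47, 45]
t=27: [56, 70, 56, 89]
t=28: [19, 33, 19, 32]
t=29: [26, 42, 26, 41]
t=30: [69, 79, 69, 78]
t=31: [43, 20, 43, 19]
t=32: [56, 67, 56, 66]
t=33: [79, 53, 79, 52]
t=34: [31, 49, 31, 48]
t=35: [4, 10, 4, 9]
t=36: [55, 54, 55, 77]
t=37: [38, 33, 38, 38]
t=38: [37, 40, 37, 47]
t=39: [66, 45, 66, 54]
t=40: [64, 88, 64, 75]
t=41: [36, 61, 36, 69]
t=42: [36, 44, 36, 29]
t=43: [38, 47, 38, 28]
t=44: [81, 58, 81, 58]
t=45: [54, 63, 54, 63]
t=46: [63, 41, 63, 41]
t=47: [65, 71, 65, 71]
t=48: [34, 68, 34, 68]
t=49: [9, 21, 9, 21]
t=50: [68, 86, 68, 86]
t=51: [70, 25, 70, 25]
t=52: [62, 29, 62, 29]
t=53: [19, 53, 19, 53]
t=54: [31, 43, 31, 43]
t=55: [57, 27, 57, 27]
t=56: [78, 56, 78, 56]
t=57: [43, 49, 43, 49]
t=58: [21, 55, 21, 55]
t=59: [41, 53, 41, 53]
t=60: [34, 52, 34, 52]
t=61: [21, 25, 21, 25]
t=62: [74, 64, 74, 64]
t=63: [68, 44, 68, 44]
t=64: [58, 21, 58, 21]
t=65: [56, 52, 56, 52]
t=66: [25, 35, 25, 35]
t=67: [43, 67, 43, 67]
t=68: [89, 77, 89, 77]
t=69: [38, 20, 38, 20]
t=70: [52, 48, 52, 48]
t=71: [5, 15, 5, 15]
t=72: [40, 64, 40, 64]
t=73: [74, 62, 74, 62]
t=74: [60, 42, 60, 42]
t=75: [65, 61, 65, 61]
t=76: [70, 80, 70, 80]
t=77: [50, 25, 50, 25]
t=78: [61, 27, 61, 27]
t=79: [83, 71, 83, 71]
t=80: [33, 63, 33, 63]
t=81: [61, 35, 61, 35]
t=82: [40, 56, 40, 56]
t=83: [44, 52, 44, 52]
t=84: [34, 62, 34, 62]
t=85: [59, 37, 59, 37]
t=86: [45, 51, 45, 51]
t=87: [31, 65, 31, 65]
t=88: [66, 30, 66, 30]
t=89: [27, 69, 27, 69]
t=90: [28, 68, 28, 68]
t=91: [25, 71, 25, 71]
t=92: [33, 63, 33, 63]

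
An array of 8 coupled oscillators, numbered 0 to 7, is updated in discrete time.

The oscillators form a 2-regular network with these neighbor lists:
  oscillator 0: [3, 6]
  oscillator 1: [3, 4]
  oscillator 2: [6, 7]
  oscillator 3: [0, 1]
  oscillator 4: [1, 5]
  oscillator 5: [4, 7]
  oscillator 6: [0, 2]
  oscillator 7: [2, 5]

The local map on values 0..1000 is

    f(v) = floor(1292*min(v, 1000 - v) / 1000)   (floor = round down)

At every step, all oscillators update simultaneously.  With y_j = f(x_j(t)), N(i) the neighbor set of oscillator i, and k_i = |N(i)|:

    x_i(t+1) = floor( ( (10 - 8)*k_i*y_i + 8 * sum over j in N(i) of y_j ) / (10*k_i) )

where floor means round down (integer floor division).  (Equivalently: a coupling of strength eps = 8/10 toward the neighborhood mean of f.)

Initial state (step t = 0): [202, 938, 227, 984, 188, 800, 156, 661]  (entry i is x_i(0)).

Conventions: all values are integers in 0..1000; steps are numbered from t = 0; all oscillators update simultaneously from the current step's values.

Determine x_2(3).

Answer: x_2(3) = 461

Derivation:
t=0: [202, 938, 227, 984, 188, 800, 156, 661]
t=1: [140, 120, 313, 140, 183, 323, 261, 307]
t=2: [242, 197, 374, 170, 276, 336, 301, 407]
t=3: [305, 280, 461, 270, 346, 439, 395, 471]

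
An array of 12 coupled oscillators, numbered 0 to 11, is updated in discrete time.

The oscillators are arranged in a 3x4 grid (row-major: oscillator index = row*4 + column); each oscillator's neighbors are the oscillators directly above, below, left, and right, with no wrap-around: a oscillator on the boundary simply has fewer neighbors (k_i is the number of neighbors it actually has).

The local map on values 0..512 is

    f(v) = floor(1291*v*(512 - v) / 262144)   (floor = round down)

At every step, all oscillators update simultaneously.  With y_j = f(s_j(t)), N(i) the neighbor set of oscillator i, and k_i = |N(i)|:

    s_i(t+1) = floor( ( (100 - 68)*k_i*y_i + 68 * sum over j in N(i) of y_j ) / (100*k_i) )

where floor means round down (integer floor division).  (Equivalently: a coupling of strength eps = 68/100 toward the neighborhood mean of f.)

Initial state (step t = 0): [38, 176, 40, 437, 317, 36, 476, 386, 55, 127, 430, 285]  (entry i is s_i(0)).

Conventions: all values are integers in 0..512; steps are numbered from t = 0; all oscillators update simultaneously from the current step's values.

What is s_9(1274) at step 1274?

Answer: s_9(1274) = 308
Key observation: The state at step 7, [309, 309, 309, 309, 309, 309, 309, 309, 309, 309, 309, 309], reappears at step 9: the system is in a cycle of period 2 from step 7 on.  Therefore the state at step 1274 equals the state at step 7 + ((1274 - 7) mod 2) = 8, which is [308, 308, 308, 308, 308, 308, 308, 308, 308, 308, 308, 308].

Derivation:
t=0: [38, 176, 40, 437, 317, 36, 476, 386, 55, 127, 430, 285]
t=1: [230, 152, 150, 164, 164, 183, 126, 204, 224, 162, 200, 241]
t=2: [289, 286, 264, 285, 301, 276, 276, 289, 291, 297, 288, 312]
t=3: [315, 319, 319, 319, 315, 317, 319, 315, 313, 316, 314, 313]
t=4: [304, 303, 303, 303, 305, 304, 304, 304, 305, 305, 305, 305]
t=5: [310, 311, 311, 311, 310, 310, 310, 310, 310, 310, 310, 310]
t=6: [307, 307, 307, 307, 308, 307, 307, 307, 308, 308, 308, 308]
t=7: [309, 309, 309, 309, 309, 309, 309, 309, 309, 309, 309, 309]
t=8: [308, 308, 308, 308, 308, 308, 308, 308, 308, 308, 308, 308]
t=9: [309, 309, 309, 309, 309, 309, 309, 309, 309, 309, 309, 309]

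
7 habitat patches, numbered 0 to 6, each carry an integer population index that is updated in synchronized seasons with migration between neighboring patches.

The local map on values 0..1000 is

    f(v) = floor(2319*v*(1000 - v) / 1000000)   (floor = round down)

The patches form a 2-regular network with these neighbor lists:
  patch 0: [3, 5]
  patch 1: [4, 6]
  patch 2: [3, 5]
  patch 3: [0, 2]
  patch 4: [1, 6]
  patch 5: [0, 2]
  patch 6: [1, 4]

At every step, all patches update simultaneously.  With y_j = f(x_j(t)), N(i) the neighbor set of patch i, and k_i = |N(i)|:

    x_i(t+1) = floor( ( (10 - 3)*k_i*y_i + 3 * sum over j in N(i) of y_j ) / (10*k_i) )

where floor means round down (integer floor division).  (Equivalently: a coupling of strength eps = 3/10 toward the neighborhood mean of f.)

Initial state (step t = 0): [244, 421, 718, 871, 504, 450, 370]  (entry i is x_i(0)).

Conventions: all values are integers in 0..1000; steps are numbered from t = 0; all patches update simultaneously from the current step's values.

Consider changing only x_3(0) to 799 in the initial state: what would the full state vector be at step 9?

Answer: [568, 568, 568, 569, 568, 568, 568]
Key observation: This trace re-runs the system from the modified initial state.

Derivation:
t=0: [244, 421, 718, 799, 504, 450, 370]
t=1: [440, 563, 470, 394, 571, 535, 549]
t=2: [569, 570, 573, 559, 569, 575, 572]
t=3: [568, 567, 567, 569, 567, 566, 567]
t=4: [568, 569, 568, 568, 569, 569, 569]
t=5: [568, 568, 568, 569, 568, 568, 568]
t=6: [568, 569, 568, 568, 569, 569, 569]
t=7: [568, 568, 568, 569, 568, 568, 568]
t=8: [568, 569, 568, 568, 569, 569, 569]
t=9: [568, 568, 568, 569, 568, 568, 568]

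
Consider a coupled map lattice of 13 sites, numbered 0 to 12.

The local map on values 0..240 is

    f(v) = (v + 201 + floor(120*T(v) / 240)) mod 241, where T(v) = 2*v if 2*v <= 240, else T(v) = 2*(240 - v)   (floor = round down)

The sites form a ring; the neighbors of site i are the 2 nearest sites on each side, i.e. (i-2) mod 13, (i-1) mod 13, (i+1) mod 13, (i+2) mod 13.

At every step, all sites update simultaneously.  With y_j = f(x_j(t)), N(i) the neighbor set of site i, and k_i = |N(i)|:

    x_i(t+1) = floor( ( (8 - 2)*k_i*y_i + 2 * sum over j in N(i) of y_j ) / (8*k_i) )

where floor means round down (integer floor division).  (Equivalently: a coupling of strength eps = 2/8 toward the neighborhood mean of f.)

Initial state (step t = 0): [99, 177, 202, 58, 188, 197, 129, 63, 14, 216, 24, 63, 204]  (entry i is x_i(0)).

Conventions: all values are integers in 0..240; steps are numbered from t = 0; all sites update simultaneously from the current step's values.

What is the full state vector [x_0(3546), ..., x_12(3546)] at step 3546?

Simulating step by step:
t=0: [99, 177, 202, 58, 188, 197, 129, 63, 14, 216, 24, 63, 204]
t=1: [161, 189, 189, 107, 192, 185, 194, 116, 202, 175, 50, 99, 178]
t=2: [197, 198, 198, 180, 198, 197, 199, 194, 190, 188, 92, 159, 188]
t=3: [200, 200, 200, 200, 200, 200, 200, 200, 196, 196, 158, 196, 196]
t=4: [200, 200, 200, 200, 200, 200, 200, 200, 200, 200, 200, 200, 200]
t=5: [200, 200, 200, 200, 200, 200, 200, 200, 200, 200, 200, 200, 200]

Answer: [200, 200, 200, 200, 200, 200, 200, 200, 200, 200, 200, 200, 200]
Key observation: The state at step 4, [200, 200, 200, 200, 200, 200, 200, 200, 200, 200, 200, 200, 200], reappears at step 5: the system is in a cycle of period 1 from step 4 on.  Therefore the state at step 3546 equals the state at step 4 + ((3546 - 4) mod 1) = 4, which is [200, 200, 200, 200, 200, 200, 200, 200, 200, 200, 200, 200, 200].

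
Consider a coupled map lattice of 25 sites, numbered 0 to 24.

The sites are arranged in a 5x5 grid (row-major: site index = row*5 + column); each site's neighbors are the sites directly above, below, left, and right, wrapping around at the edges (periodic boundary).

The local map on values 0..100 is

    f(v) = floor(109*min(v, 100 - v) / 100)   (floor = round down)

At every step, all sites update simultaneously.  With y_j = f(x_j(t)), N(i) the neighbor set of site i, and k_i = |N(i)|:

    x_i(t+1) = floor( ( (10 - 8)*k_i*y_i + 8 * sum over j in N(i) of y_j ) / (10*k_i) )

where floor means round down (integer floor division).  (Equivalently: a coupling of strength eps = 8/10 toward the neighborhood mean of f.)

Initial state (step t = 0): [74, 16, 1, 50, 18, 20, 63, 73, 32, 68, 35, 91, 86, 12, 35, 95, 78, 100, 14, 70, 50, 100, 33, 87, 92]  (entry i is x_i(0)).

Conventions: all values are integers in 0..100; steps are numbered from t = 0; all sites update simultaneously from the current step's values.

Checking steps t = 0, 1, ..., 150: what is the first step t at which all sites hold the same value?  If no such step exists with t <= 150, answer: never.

Answer: 13
Key observation: Synchronization is absorbing here: once all sites are equal they stay equal, and step 13 is the first all-equal step.

Derivation:
t=0: [74, 16, 1, 50, 18, 20, 63, 73, 32, 68, 35, 91, 86, 12, 35, 95, 78, 100, 14, 70, 50, 100, 33, 87, 92]  (not all equal)
t=1: [27, 17, 27, 24, 28, 32, 23, 23, 32, 29, 22, 25, 13, 23, 31, 30, 7, 17, 14, 19, 19, 25, 10, 25, 25]  (not all equal)
t=2: [26, 25, 21, 29, 28, 28, 25, 25, 28, 32, 29, 19, 21, 24, 26, 20, 22, 12, 21, 25, 27, 16, 22, 21, 24]  (not all equal)
t=3: [28, 24, 26, 27, 29, 30, 26, 25, 29, 30, 26, 24, 21, 25, 29, 26, 18, 20, 22, 24, 24, 23, 19, 24, 26]  (not all equal)
t=4: [29, 27, 26, 29, 30, 30, 27, 27, 29, 31, 29, 24, 24, 26, 28, 25, 23, 21, 24, 27, 27, 23, 24, 25, 27]  (not all equal)
t=5: [30, 28, 28, 29, 31, 31, 29, 28, 30, 31, 29, 27, 26, 28, 30, 28, 25, 25, 26, 28, 28, 26, 25, 27, 29]  (not all equal)
t=6: [31, 30, 29, 31, 32, 32, 30, 30, 31, 32, 31, 29, 28, 30, 31, 29, 28, 27, 28, 30, 30, 28, 28, 29, 30]  (not all equal)
t=7: [33, 31, 31, 32, 33, 33, 32, 31, 32, 33, 32, 31, 30, 31, 32, 31, 30, 29, 30, 31, 31, 30, 30, 31, 32]  (not all equal)
t=8: [34, 33, 33, 33, 34, 34, 33, 33, 33, 34, 33, 33, 32, 33, 33, 33, 32, 31, 32, 33, 33, 32, 32, 33, 33]  (not all equal)
t=9: [36, 35, 34, 35, 36, 36, 35, 34, 35, 36, 35, 34, 34, 34, 35, 34, 34, 33, 34, 34, 35, 34, 34, 34, 35]  (not all equal)
t=10: [38, 37, 37, 37, 38, 38, 37, 37, 37, 38, 37, 37, 36, 37, 37, 37, 36, 36, 36, 37, 37, 37, 36, 37, 37]  (not all equal)
t=11: [40, 40, 39, 40, 40, 40, 40, 39, 40, 40, 40, 39, 39, 39, 40, 39, 39, 39, 39, 39, 40, 39, 39, 39, 40]  (not all equal)
t=12: [43, 42, 42, 42, 43, 43, 42, 42, 42, 43, 42, 42, 42, 42, 42, 42, 42, 42, 42, 42, 42, 42, 42, 42, 42]  (not all equal)
t=13: [45, 45, 45, 45, 45, 45, 45, 45, 45, 45, 45, 45, 45, 45, 45, 45, 45, 45, 45, 45, 45, 45, 45, 45, 45]  (all equal)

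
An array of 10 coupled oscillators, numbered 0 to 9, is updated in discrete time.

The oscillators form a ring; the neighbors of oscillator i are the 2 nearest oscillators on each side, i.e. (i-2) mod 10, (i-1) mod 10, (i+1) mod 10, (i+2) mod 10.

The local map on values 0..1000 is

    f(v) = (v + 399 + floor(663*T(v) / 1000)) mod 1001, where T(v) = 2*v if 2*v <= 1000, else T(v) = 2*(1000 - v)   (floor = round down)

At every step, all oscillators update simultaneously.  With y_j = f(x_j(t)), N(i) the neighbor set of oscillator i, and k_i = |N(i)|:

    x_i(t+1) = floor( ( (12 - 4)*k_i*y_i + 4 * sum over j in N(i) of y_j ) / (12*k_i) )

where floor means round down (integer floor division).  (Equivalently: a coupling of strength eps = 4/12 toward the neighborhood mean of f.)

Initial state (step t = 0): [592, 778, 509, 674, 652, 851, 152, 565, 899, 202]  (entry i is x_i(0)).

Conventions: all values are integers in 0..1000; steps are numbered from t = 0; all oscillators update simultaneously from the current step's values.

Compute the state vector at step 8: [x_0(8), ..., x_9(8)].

Simulating step by step:
t=0: [592, 778, 509, 674, 652, 851, 152, 565, 899, 202]
t=1: [547, 518, 540, 501, 529, 489, 661, 567, 510, 742]
t=2: [541, 547, 548, 555, 546, 536, 520, 532, 544, 504]
t=3: [547, 546, 545, 544, 546, 548, 551, 550, 548, 555]
t=4: [545, 545, 545, 545, 545, 545, 544, 544, 544, 543]
t=5: [546, 546, 546, 546, 546, 546, 546, 546, 546, 546]
t=6: [546, 546, 546, 546, 546, 546, 546, 546, 546, 546]
t=7: [546, 546, 546, 546, 546, 546, 546, 546, 546, 546]
t=8: [546, 546, 546, 546, 546, 546, 546, 546, 546, 546]

Answer: [546, 546, 546, 546, 546, 546, 546, 546, 546, 546]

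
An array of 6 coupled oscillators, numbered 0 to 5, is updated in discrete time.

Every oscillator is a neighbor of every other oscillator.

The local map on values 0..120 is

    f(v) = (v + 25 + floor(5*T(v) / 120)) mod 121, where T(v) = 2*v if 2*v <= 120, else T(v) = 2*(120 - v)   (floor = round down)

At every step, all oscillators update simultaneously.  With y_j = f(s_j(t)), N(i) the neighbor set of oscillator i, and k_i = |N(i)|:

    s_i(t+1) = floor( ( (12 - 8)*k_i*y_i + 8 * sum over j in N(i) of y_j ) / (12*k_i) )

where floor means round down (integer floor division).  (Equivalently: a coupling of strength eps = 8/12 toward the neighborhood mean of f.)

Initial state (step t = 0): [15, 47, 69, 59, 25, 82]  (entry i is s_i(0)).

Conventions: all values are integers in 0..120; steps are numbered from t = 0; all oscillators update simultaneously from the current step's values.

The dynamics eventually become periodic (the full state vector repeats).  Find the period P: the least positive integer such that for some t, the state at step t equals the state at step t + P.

Simulating step by step:
t=0: [15, 47, 69, 59, 25, 82]
t=1: [70, 76, 81, 79, 72, 83]
t=2: [103, 104, 105, 105, 104, 106]
t=3: [9, 9, 9, 9, 9, 9]
t=4: [34, 34, 34, 34, 34, 34]
t=5: [61, 61, 61, 61, 61, 61]
t=6: [90, 90, 90, 90, 90, 90]
t=7: [117, 117, 117, 117, 117, 117]
t=8: [21, 21, 21, 21, 21, 21]
t=9: [47, 47, 47, 47, 47, 47]
t=10: [75, 75, 75, 75, 75, 75]
t=11: [103, 103, 103, 103, 103, 103]
t=12: [8, 8, 8, 8, 8, 8]
t=13: [33, 33, 33, 33, 33, 33]
t=14: [60, 60, 60, 60, 60, 60]
t=15: [90, 90, 90, 90, 90, 90]

Answer: 9
Key observation: The state at step 6, [90, 90, 90, 90, 90, 90], reappears at step 15 — and no state repeats earlier — so the cycle the system enters has period 9.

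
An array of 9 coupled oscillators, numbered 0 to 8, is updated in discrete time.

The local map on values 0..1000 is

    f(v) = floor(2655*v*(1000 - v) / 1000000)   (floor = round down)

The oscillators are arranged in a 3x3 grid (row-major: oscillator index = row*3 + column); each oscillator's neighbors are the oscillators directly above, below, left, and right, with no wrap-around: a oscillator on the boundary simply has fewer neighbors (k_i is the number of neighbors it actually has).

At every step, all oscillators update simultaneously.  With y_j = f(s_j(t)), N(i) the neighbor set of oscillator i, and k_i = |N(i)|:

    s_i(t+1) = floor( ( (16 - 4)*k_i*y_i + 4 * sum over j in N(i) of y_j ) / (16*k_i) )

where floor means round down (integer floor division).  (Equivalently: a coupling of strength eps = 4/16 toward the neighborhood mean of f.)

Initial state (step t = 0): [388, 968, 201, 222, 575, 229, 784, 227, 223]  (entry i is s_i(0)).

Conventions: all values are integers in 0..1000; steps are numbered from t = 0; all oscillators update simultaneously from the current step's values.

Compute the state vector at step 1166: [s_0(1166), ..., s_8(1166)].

Simulating step by step:
t=0: [388, 968, 201, 222, 575, 229, 784, 227, 223]
t=1: [540, 203, 388, 487, 578, 478, 452, 478, 461]
t=2: [630, 483, 608, 660, 636, 657, 658, 660, 659]
t=3: [620, 651, 631, 598, 613, 602, 596, 596, 596]
t=4: [623, 608, 618, 636, 629, 634, 638, 638, 638]
t=5: [623, 629, 625, 615, 618, 616, 613, 613, 613]
t=6: [623, 620, 622, 627, 626, 627, 628, 628, 628]
t=7: [622, 624, 623, 620, 621, 620, 620, 620, 620]
t=8: [623, 622, 623, 624, 624, 624, 625, 624, 625]
t=9: [623, 623, 623, 622, 622, 622, 622, 622, 622]
t=10: [623, 623, 623, 623, 623, 623, 624, 624, 624]
t=11: [623, 623, 623, 622, 622, 622, 622, 622, 622]

Answer: [623, 623, 623, 623, 623, 623, 624, 624, 624]
Key observation: The state at step 9, [623, 623, 623, 622, 622, 622, 622, 622, 622], reappears at step 11: the system is in a cycle of period 2 from step 9 on.  Therefore the state at step 1166 equals the state at step 9 + ((1166 - 9) mod 2) = 10, which is [623, 623, 623, 623, 623, 623, 624, 624, 624].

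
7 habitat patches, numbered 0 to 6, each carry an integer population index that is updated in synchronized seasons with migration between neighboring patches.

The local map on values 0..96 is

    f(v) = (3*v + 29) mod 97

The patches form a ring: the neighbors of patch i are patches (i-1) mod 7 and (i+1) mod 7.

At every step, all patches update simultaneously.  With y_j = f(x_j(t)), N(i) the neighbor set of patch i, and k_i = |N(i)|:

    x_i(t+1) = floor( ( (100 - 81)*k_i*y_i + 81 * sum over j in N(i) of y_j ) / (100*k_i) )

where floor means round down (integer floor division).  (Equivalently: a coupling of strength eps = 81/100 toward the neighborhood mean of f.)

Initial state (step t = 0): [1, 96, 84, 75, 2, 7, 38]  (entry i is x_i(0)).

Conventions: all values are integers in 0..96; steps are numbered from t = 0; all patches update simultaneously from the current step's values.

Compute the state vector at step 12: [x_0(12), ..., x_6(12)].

Answer: [30, 46, 30, 60, 48, 55, 47]

Derivation:
t=0: [1, 96, 84, 75, 2, 7, 38]
t=1: [35, 53, 51, 60, 51, 42, 41]
t=2: [66, 66, 59, 71, 45, 67, 48]
t=3: [50, 24, 35, 41, 46, 64, 42]
t=4: [40, 48, 30, 53, 46, 56, 55]
t=5: [40, 44, 71, 54, 51, 28, 22]
t=6: [74, 52, 73, 71, 60, 75, 45]
t=7: [73, 61, 65, 37, 46, 44, 60]
t=8: [23, 37, 30, 48, 56, 46, 50]
t=9: [50, 17, 52, 24, 59, 47, 44]
t=10: [73, 84, 50, 41, 33, 44, 74]
t=11: [68, 71, 73, 56, 54, 47, 58]
t=12: [30, 46, 30, 60, 48, 55, 47]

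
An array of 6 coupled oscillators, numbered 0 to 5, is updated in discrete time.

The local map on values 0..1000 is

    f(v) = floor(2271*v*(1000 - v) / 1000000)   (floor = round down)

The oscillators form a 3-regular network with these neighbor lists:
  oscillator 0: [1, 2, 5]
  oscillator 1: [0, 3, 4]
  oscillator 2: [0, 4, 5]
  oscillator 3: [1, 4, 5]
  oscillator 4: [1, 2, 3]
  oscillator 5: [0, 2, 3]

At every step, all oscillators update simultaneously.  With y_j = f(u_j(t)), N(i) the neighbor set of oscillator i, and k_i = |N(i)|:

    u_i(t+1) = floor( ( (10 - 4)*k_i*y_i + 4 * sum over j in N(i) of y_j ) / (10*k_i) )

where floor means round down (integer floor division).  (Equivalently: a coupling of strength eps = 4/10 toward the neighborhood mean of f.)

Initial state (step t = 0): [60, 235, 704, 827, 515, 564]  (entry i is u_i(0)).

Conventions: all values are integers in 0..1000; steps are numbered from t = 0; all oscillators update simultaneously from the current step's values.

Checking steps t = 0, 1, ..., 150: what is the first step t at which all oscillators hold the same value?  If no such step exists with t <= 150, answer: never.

Answer: 4
Key observation: Synchronization is absorbing here: once all oscillators are equal they stay equal, and step 4 is the first all-equal step.

Derivation:
t=0: [60, 235, 704, 827, 515, 564]  (not all equal)
t=1: [268, 380, 450, 398, 500, 458]  (not all equal)
t=2: [488, 528, 547, 548, 559, 544]  (not all equal)
t=3: [565, 564, 562, 562, 560, 563]  (not all equal)
t=4: [558, 558, 558, 558, 558, 558]  (all equal)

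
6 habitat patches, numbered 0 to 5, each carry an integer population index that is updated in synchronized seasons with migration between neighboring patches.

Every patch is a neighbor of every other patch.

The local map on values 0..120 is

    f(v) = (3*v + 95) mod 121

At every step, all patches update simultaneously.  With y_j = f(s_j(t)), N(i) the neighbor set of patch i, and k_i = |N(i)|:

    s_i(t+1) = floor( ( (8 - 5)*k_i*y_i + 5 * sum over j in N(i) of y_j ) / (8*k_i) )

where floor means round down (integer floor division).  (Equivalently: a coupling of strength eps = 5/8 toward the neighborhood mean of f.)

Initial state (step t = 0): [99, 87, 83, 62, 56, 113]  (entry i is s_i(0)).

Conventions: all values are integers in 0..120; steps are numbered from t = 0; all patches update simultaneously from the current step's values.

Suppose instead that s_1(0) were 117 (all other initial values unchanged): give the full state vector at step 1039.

Answer: [98, 88, 88, 98, 98, 88]
Key observation: The state at step 29, [98, 88, 88, 98, 98, 88], reappears at step 39: the system is in a cycle of period 10 from step 29 on.  Therefore the state at step 1039 equals the state at step 29 + ((1039 - 29) mod 10) = 29, which is [98, 88, 88, 98, 98, 88].

Derivation:
t=0: [99, 117, 83, 62, 56, 113]
t=1: [50, 63, 68, 52, 48, 60]
t=2: [33, 43, 47, 35, 62, 41]
t=3: [81, 89, 92, 83, 73, 87]
t=4: [88, 94, 66, 89, 82, 92]
t=5: [80, 54, 63, 81, 75, 53]
t=6: [65, 45, 52, 66, 61, 45]
t=7: [57, 72, 47, 58, 54, 72]
t=8: [45, 57, 68, 46, 43, 57]
t=9: [80, 59, 67, 81, 79, 59]
t=10: [72, 56, 62, 73, 71, 56]
t=11: [53, 41, 45, 54, 52, 41]
t=12: [45, 66, 69, 46, 44, 66]
t=13: [88, 73, 76, 89, 87, 73]
t=14: [101, 90, 92, 102, 100, 90]
t=15: [23, 15, 16, 24, 22, 15]
t=16: [34, 28, 29, 35, 33, 28]
t=17: [69, 65, 65, 70, 68, 65]
t=18: [55, 52, 52, 56, 54, 52]
t=19: [14, 12, 12, 15, 13, 12]
t=20: [13, 12, 12, 14, 13, 12]
t=21: [12, 11, 11, 13, 12, 11]
t=22: [9, 8, 8, 10, 9, 8]
t=23: [45, 75, 75, 46, 45, 75]
t=24: [97, 90, 90, 98, 97, 90]
t=25: [15, 10, 10, 16, 15, 10]
t=26: [13, 10, 10, 14, 13, 10]
t=27: [10, 7, 7, 10, 10, 7]
t=28: [46, 74, 74, 46, 46, 74]
t=29: [98, 88, 88, 98, 98, 88]
t=30: [60, 82, 82, 60, 60, 82]
t=31: [57, 74, 74, 57, 57, 74]
t=32: [43, 55, 55, 43, 43, 55]
t=33: [71, 49, 49, 71, 71, 49]
t=34: [41, 24, 24, 41, 41, 24]
t=35: [77, 65, 65, 77, 77, 65]
t=36: [70, 61, 61, 70, 70, 61]
t=37: [52, 46, 46, 52, 52, 46]
t=38: [47, 73, 73, 47, 47, 73]
t=39: [98, 88, 88, 98, 98, 88]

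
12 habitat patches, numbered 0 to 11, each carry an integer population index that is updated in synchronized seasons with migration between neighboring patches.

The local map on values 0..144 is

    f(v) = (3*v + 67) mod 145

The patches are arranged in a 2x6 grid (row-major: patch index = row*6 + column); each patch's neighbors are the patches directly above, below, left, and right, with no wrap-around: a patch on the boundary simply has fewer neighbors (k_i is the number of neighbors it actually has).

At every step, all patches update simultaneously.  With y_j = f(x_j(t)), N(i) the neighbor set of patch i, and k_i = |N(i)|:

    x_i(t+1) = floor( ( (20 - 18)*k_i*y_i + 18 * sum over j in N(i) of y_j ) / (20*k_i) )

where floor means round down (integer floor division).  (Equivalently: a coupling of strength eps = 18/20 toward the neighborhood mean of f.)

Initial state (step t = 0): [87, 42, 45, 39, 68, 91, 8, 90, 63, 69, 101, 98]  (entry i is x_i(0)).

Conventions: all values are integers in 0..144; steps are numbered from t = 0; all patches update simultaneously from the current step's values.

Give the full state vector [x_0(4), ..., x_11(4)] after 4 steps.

Simulating step by step:
t=0: [87, 42, 45, 39, 68, 91, 8, 90, 63, 69, 101, 98]
t=1: [66, 47, 65, 97, 63, 93, 47, 79, 81, 81, 105, 65]
t=2: [68, 81, 57, 81, 75, 108, 66, 45, 47, 56, 83, 78]
t=3: [75, 84, 40, 57, 44, 15, 94, 66, 78, 41, 33, 58]
t=4: [39, 52, 44, 51, 73, 78, 60, 41, 63, 42, 60, 69]

Answer: [39, 52, 44, 51, 73, 78, 60, 41, 63, 42, 60, 69]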